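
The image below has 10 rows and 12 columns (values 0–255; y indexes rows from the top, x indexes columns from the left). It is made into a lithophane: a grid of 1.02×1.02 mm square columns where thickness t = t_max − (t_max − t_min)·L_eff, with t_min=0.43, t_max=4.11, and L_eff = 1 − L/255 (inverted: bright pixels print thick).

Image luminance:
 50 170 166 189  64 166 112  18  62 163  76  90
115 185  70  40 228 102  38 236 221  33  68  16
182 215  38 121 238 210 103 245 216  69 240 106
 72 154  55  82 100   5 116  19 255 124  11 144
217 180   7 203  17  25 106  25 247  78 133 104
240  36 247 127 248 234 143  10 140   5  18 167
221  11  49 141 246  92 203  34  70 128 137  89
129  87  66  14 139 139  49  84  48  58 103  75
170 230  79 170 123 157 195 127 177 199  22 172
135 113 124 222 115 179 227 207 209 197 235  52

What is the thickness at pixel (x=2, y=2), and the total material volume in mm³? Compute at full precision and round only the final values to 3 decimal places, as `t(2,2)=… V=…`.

span = t_max - t_min = 4.11 - 0.43 = 3.680
L(2,2) = 38, L_eff = 1 - 38/255 = 0.850980 (inverted)
t(2,2) = 4.11 - 3.680·0.850980 = 0.978
Σt over all 10·12 pixels = 569742/2125 ≈ 268.1138824
V = pitch²·Σt = 1.02²·569742/2125 = 278.946

t(2,2)=0.978 V=278.946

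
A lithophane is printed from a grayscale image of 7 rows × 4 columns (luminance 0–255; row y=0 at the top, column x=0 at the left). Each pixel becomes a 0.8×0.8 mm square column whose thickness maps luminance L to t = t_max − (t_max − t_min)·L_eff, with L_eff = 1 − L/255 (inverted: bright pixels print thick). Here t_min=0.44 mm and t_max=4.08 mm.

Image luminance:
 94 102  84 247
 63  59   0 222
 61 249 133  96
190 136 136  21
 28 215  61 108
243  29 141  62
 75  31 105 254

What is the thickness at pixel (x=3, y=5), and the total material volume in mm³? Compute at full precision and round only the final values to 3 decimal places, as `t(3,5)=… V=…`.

span = t_max - t_min = 4.08 - 0.44 = 3.640
L(3,5) = 62, L_eff = 1 - 62/255 = 0.756863 (inverted)
t(3,5) = 4.08 - 3.640·0.756863 = 1.325
Σt over all 7·4 pixels = 74767/1275 ≈ 58.6407843
V = pitch²·Σt = 0.8²·74767/1275 = 37.530

t(3,5)=1.325 V=37.530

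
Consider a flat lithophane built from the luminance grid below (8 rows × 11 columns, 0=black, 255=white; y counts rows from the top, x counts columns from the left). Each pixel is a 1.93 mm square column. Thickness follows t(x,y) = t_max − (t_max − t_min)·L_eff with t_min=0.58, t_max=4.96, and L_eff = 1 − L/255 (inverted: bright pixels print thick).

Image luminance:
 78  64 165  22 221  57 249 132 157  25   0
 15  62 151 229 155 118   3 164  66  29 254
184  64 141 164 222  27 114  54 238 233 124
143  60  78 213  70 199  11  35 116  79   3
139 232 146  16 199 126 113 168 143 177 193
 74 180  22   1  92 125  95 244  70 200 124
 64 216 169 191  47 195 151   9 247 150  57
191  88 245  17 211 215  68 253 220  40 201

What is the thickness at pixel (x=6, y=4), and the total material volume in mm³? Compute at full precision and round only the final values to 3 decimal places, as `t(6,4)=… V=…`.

span = t_max - t_min = 4.96 - 0.58 = 4.380
L(6,4) = 113, L_eff = 1 - 113/255 = 0.556863 (inverted)
t(6,4) = 4.96 - 4.380·0.556863 = 2.521
Σt over all 8·11 pixels = 514048/2125 ≈ 241.9049412
V = pitch²·Σt = 1.93²·514048/2125 = 901.072

t(6,4)=2.521 V=901.072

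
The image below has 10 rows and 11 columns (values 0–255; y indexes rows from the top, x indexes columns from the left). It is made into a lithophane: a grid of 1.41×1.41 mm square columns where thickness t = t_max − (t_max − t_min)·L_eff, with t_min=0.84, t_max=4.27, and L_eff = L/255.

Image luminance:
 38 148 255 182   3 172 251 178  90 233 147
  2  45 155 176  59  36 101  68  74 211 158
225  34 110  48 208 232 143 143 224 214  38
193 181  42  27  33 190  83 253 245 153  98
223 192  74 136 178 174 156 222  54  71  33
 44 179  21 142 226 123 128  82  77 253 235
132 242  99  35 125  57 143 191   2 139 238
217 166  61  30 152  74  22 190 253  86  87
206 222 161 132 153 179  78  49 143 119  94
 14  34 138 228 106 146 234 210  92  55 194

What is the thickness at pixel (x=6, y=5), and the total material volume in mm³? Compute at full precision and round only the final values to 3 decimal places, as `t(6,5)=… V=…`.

span = t_max - t_min = 4.27 - 0.84 = 3.430
L(6,5) = 128, L_eff = 128/255 = 0.501961
t(6,5) = 4.27 - 3.430·0.501961 = 2.548
Σt over all 10·11 pixels = 69524/255 ≈ 272.6431373
V = pitch²·Σt = 1.41²·69524/255 = 542.042

t(6,5)=2.548 V=542.042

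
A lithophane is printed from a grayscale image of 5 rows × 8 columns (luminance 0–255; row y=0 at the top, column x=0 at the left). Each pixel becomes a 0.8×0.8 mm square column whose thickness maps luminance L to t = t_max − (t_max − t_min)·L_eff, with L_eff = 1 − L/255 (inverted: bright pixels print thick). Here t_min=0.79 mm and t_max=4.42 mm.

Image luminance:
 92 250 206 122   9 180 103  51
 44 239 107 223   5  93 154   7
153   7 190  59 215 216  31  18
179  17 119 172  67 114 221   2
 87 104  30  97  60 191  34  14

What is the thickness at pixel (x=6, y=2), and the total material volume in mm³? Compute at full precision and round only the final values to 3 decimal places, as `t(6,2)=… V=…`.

span = t_max - t_min = 4.42 - 0.79 = 3.630
L(6,2) = 31, L_eff = 1 - 31/255 = 0.878431 (inverted)
t(6,2) = 4.42 - 3.630·0.878431 = 1.231
Σt over all 5·8 pixels = 393361/4250 ≈ 92.5555294
V = pitch²·Σt = 0.8²·393361/4250 = 59.236

t(6,2)=1.231 V=59.236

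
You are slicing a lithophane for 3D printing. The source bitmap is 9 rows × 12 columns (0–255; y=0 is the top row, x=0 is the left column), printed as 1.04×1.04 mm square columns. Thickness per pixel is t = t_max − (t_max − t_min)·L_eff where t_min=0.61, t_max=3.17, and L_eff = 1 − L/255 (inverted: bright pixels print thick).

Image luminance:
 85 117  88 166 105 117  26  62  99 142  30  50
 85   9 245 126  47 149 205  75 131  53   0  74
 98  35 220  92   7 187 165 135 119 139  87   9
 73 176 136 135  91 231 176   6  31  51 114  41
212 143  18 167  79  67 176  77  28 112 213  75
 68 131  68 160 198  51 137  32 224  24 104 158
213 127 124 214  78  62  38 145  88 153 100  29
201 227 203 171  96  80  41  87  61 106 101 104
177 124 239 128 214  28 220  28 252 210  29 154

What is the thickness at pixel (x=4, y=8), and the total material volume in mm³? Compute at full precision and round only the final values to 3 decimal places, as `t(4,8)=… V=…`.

span = t_max - t_min = 3.17 - 0.61 = 2.560
L(4,8) = 214, L_eff = 1 - 214/255 = 0.160784 (inverted)
t(4,8) = 3.17 - 2.560·0.160784 = 2.758
Σt over all 9·12 pixels = 1201681/6375 ≈ 188.4989804
V = pitch²·Σt = 1.04²·1201681/6375 = 203.880

t(4,8)=2.758 V=203.880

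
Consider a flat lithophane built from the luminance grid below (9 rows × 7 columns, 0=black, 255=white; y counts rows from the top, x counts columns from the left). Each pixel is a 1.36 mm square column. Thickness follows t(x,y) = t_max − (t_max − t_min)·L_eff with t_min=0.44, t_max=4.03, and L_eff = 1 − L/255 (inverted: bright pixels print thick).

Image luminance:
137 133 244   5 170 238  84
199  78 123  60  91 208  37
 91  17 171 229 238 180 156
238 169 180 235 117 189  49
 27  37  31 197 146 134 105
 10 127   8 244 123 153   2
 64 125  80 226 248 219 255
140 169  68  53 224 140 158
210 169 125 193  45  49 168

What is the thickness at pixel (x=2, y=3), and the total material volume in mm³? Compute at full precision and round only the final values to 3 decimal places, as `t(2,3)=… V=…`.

t(2,3)=2.974 V=273.596

span = t_max - t_min = 4.03 - 0.44 = 3.590
L(2,3) = 180, L_eff = 1 - 180/255 = 0.294118 (inverted)
t(2,3) = 4.03 - 3.590·0.294118 = 2.974
Σt over all 9·7 pixels = 628667/4250 ≈ 147.9216471
V = pitch²·Σt = 1.36²·628667/4250 = 273.596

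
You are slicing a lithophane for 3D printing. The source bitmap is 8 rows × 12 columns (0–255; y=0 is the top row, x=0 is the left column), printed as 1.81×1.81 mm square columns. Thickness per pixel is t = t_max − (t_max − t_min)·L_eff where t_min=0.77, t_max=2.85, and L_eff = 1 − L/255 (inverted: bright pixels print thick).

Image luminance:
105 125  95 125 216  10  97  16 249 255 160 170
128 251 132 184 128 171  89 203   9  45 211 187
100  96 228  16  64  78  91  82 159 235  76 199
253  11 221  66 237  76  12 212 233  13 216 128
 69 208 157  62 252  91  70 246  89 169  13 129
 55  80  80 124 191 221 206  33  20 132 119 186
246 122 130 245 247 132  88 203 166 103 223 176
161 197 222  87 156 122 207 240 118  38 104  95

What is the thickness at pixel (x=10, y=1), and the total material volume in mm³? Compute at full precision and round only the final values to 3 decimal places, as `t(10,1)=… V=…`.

span = t_max - t_min = 2.85 - 0.77 = 2.080
L(10,1) = 211, L_eff = 1 - 211/255 = 0.172549 (inverted)
t(10,1) = 2.85 - 2.080·0.172549 = 2.491
Σt over all 8·12 pixels = 387492/2125 ≈ 182.3491765
V = pitch²·Σt = 1.81²·387492/2125 = 597.394

t(10,1)=2.491 V=597.394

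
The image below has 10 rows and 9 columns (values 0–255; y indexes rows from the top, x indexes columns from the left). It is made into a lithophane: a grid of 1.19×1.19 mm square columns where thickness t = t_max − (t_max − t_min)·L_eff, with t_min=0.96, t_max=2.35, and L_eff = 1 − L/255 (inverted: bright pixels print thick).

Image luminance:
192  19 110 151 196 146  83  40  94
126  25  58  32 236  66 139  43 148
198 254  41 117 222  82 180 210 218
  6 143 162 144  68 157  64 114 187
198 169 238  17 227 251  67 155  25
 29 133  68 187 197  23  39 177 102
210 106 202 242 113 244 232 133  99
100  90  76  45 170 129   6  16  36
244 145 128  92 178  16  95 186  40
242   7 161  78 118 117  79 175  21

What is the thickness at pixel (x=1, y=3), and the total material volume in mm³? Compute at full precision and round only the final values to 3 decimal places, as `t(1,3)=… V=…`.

t(1,3)=1.739 V=208.373

span = t_max - t_min = 2.35 - 0.96 = 1.390
L(1,3) = 143, L_eff = 1 - 143/255 = 0.439216 (inverted)
t(1,3) = 2.35 - 1.390·0.439216 = 1.739
Σt over all 10·9 pixels = 938054/6375 ≈ 147.1457255
V = pitch²·Σt = 1.19²·938054/6375 = 208.373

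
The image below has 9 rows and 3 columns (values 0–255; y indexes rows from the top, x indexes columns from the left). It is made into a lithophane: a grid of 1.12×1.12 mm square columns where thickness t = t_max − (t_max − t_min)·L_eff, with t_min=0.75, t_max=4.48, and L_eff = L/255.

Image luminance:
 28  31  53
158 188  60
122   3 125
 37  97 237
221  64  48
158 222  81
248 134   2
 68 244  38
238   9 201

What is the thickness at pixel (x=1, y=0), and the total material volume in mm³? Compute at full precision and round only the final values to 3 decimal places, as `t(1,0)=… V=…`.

t(1,0)=4.027 V=94.576

span = t_max - t_min = 4.48 - 0.75 = 3.730
L(1,0) = 31, L_eff = 31/255 = 0.121569
t(1,0) = 4.48 - 3.730·0.121569 = 4.027
Σt over all 9·3 pixels = 384517/5100 ≈ 75.3954902
V = pitch²·Σt = 1.12²·384517/5100 = 94.576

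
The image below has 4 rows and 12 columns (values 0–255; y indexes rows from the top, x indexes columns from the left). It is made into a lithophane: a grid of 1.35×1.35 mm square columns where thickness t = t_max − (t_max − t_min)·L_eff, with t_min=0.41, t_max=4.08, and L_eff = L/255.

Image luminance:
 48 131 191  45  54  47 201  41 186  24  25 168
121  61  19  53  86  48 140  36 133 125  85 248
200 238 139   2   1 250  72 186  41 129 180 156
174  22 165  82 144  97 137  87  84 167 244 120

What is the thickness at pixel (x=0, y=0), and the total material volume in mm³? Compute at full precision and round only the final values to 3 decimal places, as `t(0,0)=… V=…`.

t(0,0)=3.389 V=214.412

span = t_max - t_min = 4.08 - 0.41 = 3.670
L(0,0) = 48, L_eff = 48/255 = 0.188235
t(0,0) = 4.08 - 3.670·0.188235 = 3.389
Σt over all 4·12 pixels = 1000003/8500 ≈ 117.6474118
V = pitch²·Σt = 1.35²·1000003/8500 = 214.412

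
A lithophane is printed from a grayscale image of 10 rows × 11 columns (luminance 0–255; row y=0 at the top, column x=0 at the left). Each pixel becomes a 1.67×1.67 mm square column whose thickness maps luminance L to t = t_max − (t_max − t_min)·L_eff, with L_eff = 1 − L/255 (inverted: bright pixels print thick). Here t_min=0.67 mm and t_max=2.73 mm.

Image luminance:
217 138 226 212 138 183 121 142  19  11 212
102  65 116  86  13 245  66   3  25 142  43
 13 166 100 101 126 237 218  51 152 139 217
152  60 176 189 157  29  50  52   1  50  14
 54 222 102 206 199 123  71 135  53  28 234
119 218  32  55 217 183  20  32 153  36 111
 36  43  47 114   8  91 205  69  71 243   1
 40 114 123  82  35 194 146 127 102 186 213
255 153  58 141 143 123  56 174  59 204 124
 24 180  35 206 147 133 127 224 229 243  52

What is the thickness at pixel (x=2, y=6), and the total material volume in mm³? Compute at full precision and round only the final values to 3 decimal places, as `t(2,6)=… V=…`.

t(2,6)=1.050 V=497.485

span = t_max - t_min = 2.73 - 0.67 = 2.060
L(2,6) = 47, L_eff = 1 - 47/255 = 0.815686 (inverted)
t(2,6) = 2.73 - 2.060·0.815686 = 1.050
Σt over all 10·11 pixels = 2274349/12750 ≈ 178.3803137
V = pitch²·Σt = 1.67²·2274349/12750 = 497.485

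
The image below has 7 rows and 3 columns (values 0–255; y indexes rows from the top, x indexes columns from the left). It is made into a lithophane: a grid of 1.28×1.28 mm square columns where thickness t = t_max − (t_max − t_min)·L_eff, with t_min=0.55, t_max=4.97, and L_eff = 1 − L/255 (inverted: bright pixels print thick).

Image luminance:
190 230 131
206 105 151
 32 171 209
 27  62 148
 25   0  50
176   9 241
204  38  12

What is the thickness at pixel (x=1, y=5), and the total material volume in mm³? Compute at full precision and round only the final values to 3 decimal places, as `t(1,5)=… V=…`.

t(1,5)=0.706 V=87.564

span = t_max - t_min = 4.97 - 0.55 = 4.420
L(1,5) = 9, L_eff = 1 - 9/255 = 0.964706 (inverted)
t(1,5) = 4.97 - 4.420·0.964706 = 0.706
Σt over all 7·3 pixels = 80167/1500 ≈ 53.4446667
V = pitch²·Σt = 1.28²·80167/1500 = 87.564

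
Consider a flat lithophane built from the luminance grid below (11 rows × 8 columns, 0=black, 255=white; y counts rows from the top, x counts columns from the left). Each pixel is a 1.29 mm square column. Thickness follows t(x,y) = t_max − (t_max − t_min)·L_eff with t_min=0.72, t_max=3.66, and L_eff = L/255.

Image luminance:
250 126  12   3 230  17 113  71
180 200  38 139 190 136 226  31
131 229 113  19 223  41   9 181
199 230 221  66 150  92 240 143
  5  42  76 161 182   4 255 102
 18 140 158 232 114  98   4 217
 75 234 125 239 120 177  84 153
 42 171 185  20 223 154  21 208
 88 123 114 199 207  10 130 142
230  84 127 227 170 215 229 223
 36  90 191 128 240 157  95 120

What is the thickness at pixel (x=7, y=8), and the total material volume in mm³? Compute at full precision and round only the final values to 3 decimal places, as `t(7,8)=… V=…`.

t(7,8)=2.023 V=308.369

span = t_max - t_min = 3.66 - 0.72 = 2.940
L(7,8) = 142, L_eff = 142/255 = 0.556863
t(7,8) = 3.66 - 2.940·0.556863 = 2.023
Σt over all 11·8 pixels = 787553/4250 ≈ 185.3065882
V = pitch²·Σt = 1.29²·787553/4250 = 308.369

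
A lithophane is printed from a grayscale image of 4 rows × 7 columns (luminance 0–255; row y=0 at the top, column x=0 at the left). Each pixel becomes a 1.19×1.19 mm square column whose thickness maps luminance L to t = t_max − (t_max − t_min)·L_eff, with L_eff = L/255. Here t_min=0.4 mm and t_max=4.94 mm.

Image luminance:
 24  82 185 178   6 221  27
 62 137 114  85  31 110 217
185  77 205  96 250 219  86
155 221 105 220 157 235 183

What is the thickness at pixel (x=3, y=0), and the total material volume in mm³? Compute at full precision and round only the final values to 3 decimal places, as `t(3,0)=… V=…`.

t(3,0)=1.771 V=98.228

span = t_max - t_min = 4.94 - 0.4 = 4.540
L(3,0) = 178, L_eff = 178/255 = 0.698039
t(3,0) = 4.94 - 4.540·0.698039 = 1.771
Σt over all 4·7 pixels = 294803/4250 ≈ 69.3654118
V = pitch²·Σt = 1.19²·294803/4250 = 98.228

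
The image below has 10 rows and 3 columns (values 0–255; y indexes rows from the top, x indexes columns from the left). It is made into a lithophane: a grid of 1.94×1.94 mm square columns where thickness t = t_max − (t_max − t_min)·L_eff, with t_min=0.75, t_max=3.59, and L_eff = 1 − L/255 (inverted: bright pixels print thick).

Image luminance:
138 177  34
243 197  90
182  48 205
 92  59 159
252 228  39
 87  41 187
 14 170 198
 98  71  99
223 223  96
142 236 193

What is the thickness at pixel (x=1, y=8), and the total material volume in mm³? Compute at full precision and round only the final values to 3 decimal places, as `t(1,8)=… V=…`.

t(1,8)=3.234 V=261.609

span = t_max - t_min = 3.59 - 0.75 = 2.840
L(1,8) = 223, L_eff = 1 - 223/255 = 0.125490 (inverted)
t(1,8) = 3.59 - 2.840·0.125490 = 3.234
Σt over all 10·3 pixels = 295419/4250 ≈ 69.5103529
V = pitch²·Σt = 1.94²·295419/4250 = 261.609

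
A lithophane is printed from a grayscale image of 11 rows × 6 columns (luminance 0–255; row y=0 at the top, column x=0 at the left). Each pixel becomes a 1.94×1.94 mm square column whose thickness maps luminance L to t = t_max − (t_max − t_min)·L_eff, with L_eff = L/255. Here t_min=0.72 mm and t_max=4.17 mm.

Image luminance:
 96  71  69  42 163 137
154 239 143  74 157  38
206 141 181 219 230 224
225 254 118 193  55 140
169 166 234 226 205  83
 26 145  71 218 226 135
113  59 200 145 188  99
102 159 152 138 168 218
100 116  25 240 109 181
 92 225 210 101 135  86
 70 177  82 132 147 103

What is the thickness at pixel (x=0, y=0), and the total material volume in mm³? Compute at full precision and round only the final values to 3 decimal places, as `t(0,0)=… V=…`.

span = t_max - t_min = 4.17 - 0.72 = 3.450
L(0,0) = 96, L_eff = 96/255 = 0.376471
t(0,0) = 4.17 - 3.450·0.376471 = 2.871
Σt over all 11·6 pixels = 248339/1700 ≈ 146.0817647
V = pitch²·Σt = 1.94²·248339/1700 = 549.793

t(0,0)=2.871 V=549.793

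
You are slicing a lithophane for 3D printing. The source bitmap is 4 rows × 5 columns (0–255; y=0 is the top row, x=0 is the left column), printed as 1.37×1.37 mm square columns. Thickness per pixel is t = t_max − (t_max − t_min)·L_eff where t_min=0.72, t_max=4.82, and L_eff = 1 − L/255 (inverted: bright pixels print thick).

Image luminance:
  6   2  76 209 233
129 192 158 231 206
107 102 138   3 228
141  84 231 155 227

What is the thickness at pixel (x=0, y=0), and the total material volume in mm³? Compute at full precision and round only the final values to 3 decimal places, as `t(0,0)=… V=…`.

t(0,0)=0.816 V=113.275

span = t_max - t_min = 4.82 - 0.72 = 4.100
L(0,0) = 6, L_eff = 1 - 6/255 = 0.976471 (inverted)
t(0,0) = 4.82 - 4.100·0.976471 = 0.816
Σt over all 4·5 pixels = 76949/1275 ≈ 60.3521569
V = pitch²·Σt = 1.37²·76949/1275 = 113.275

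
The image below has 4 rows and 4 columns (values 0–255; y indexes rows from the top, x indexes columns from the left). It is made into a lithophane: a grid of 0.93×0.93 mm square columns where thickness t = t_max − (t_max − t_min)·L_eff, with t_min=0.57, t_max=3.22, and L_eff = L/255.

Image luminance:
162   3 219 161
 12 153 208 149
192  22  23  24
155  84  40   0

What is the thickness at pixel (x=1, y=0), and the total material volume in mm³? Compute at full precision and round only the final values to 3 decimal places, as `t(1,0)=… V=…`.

span = t_max - t_min = 3.22 - 0.57 = 2.650
L(1,0) = 3, L_eff = 3/255 = 0.011765
t(1,0) = 3.22 - 2.650·0.011765 = 3.189
Σt over all 4·4 pixels = 177581/5100 ≈ 34.8198039
V = pitch²·Σt = 0.93²·177581/5100 = 30.116

t(1,0)=3.189 V=30.116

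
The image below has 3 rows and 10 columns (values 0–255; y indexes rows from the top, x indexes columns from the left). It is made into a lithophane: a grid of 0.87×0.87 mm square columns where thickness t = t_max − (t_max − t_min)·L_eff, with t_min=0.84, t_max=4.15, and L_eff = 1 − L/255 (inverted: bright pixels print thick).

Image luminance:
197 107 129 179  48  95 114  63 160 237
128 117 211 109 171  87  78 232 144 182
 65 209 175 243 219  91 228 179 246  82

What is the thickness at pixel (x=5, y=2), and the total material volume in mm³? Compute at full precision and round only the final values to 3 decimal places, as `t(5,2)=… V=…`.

span = t_max - t_min = 4.15 - 0.84 = 3.310
L(5,2) = 91, L_eff = 1 - 91/255 = 0.643137 (inverted)
t(5,2) = 4.15 - 3.310·0.643137 = 2.021
Σt over all 3·10 pixels = 17123/204 ≈ 83.9362745
V = pitch²·Σt = 0.87²·17123/204 = 63.531

t(5,2)=2.021 V=63.531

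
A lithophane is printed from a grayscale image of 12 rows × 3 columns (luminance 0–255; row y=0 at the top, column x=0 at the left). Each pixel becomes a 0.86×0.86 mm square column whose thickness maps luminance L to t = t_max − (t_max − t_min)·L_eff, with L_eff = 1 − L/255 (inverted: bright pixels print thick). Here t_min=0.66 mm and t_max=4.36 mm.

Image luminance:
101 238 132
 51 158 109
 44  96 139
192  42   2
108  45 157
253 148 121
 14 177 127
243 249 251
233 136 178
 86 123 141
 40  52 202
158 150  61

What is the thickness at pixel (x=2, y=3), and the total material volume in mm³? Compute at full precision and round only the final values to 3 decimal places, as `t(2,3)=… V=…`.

span = t_max - t_min = 4.36 - 0.66 = 3.700
L(2,3) = 2, L_eff = 1 - 2/255 = 0.992157 (inverted)
t(2,3) = 4.36 - 3.700·0.992157 = 0.689
Σt over all 12·3 pixels = 236597/2550 ≈ 92.7831373
V = pitch²·Σt = 0.86²·236597/2550 = 68.622

t(2,3)=0.689 V=68.622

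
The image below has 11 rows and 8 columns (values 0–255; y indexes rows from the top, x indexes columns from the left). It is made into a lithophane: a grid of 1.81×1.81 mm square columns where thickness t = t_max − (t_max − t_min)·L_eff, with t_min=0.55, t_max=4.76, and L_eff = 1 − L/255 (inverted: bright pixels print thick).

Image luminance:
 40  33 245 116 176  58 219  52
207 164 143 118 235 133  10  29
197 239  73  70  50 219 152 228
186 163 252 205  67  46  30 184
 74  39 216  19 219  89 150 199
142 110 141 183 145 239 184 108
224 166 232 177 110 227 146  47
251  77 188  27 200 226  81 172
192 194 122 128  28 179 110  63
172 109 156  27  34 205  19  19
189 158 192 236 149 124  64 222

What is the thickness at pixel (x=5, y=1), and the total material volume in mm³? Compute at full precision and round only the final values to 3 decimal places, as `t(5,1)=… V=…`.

span = t_max - t_min = 4.76 - 0.55 = 4.210
L(5,1) = 133, L_eff = 1 - 133/255 = 0.478431 (inverted)
t(5,1) = 4.76 - 4.210·0.478431 = 2.746
Σt over all 11·8 pixels = 3193199/12750 ≈ 250.4469804
V = pitch²·Σt = 1.81²·3193199/12750 = 820.489

t(5,1)=2.746 V=820.489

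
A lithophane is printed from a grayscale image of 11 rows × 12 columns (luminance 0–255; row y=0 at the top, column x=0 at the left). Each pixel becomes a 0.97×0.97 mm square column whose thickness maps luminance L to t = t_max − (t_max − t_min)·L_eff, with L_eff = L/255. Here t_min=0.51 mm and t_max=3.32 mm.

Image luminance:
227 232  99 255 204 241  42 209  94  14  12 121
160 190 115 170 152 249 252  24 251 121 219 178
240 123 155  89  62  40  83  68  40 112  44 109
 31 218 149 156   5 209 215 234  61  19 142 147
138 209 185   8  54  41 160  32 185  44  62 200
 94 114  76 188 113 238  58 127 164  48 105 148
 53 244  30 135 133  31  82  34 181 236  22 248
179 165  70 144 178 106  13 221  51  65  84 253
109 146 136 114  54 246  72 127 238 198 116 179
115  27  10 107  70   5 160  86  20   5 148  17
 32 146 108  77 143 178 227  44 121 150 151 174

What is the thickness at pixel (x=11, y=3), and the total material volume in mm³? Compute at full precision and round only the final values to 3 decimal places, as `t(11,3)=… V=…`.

t(11,3)=1.700 V=242.434

span = t_max - t_min = 3.32 - 0.51 = 2.810
L(11,3) = 147, L_eff = 147/255 = 0.576471
t(11,3) = 3.32 - 2.810·0.576471 = 1.700
Σt over all 11·12 pixels = 6570373/25500 ≈ 257.6616863
V = pitch²·Σt = 0.97²·6570373/25500 = 242.434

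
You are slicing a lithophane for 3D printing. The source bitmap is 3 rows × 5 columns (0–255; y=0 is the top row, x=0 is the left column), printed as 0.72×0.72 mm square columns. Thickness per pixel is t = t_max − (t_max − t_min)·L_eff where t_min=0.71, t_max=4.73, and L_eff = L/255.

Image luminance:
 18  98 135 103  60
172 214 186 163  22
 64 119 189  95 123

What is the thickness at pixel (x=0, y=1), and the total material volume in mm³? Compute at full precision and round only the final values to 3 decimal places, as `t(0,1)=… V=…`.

span = t_max - t_min = 4.73 - 0.71 = 4.020
L(0,1) = 172, L_eff = 172/255 = 0.674510
t(0,1) = 4.73 - 4.020·0.674510 = 2.018
Σt over all 3·5 pixels = 367101/8500 ≈ 43.1883529
V = pitch²·Σt = 0.72²·367101/8500 = 22.389

t(0,1)=2.018 V=22.389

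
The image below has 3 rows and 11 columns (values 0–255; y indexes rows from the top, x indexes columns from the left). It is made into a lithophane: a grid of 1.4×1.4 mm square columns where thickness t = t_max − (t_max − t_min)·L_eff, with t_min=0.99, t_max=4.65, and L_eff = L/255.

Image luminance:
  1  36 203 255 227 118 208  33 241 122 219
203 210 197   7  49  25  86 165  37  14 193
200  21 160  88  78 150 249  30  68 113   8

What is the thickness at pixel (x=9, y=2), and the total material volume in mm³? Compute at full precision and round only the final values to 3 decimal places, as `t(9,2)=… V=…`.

span = t_max - t_min = 4.65 - 0.99 = 3.660
L(9,2) = 113, L_eff = 113/255 = 0.443137
t(9,2) = 4.65 - 3.660·0.443137 = 3.028
Σt over all 3·11 pixels = 814617/8500 ≈ 95.8372941
V = pitch²·Σt = 1.4²·814617/8500 = 187.841

t(9,2)=3.028 V=187.841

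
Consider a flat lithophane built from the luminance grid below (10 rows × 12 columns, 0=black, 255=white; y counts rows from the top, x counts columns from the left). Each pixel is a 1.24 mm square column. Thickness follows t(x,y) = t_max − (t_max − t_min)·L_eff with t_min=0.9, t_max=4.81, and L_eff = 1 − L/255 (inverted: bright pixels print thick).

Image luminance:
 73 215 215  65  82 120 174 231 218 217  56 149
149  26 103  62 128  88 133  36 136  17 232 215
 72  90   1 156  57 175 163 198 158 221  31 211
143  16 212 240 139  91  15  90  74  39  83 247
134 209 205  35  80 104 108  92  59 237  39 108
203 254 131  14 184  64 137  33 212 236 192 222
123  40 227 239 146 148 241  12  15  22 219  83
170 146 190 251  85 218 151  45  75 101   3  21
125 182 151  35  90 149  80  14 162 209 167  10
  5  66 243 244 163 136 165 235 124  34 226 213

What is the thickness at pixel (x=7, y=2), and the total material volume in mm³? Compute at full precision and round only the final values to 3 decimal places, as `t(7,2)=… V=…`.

span = t_max - t_min = 4.81 - 0.9 = 3.910
L(7,2) = 198, L_eff = 1 - 198/255 = 0.223529 (inverted)
t(7,2) = 4.81 - 3.910·0.223529 = 3.936
Σt over all 10·12 pixels = 519719/1500 ≈ 346.4793333
V = pitch²·Σt = 1.24²·519719/1500 = 532.747

t(7,2)=3.936 V=532.747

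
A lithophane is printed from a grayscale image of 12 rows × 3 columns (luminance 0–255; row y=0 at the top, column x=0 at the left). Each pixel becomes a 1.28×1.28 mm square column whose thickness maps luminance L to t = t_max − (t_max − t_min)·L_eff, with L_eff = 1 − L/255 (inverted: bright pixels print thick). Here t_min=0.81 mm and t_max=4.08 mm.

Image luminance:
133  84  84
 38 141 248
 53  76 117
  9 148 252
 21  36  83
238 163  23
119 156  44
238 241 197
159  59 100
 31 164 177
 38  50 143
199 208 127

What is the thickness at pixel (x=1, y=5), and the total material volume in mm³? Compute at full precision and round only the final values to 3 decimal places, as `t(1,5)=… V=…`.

span = t_max - t_min = 4.08 - 0.81 = 3.270
L(1,5) = 163, L_eff = 1 - 163/255 = 0.360784 (inverted)
t(1,5) = 4.08 - 3.270·0.360784 = 2.900
Σt over all 12·3 pixels = 727133/8500 ≈ 85.5450588
V = pitch²·Σt = 1.28²·727133/8500 = 140.157

t(1,5)=2.900 V=140.157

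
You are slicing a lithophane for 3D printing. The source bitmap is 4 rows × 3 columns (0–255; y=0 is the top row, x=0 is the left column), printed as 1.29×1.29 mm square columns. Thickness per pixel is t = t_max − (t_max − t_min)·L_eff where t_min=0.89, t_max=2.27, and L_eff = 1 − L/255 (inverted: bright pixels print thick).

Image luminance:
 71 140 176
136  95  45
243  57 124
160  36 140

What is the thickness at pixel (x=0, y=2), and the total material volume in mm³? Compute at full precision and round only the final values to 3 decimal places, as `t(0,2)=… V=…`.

span = t_max - t_min = 2.27 - 0.89 = 1.380
L(0,2) = 243, L_eff = 1 - 243/255 = 0.047059 (inverted)
t(0,2) = 2.27 - 1.380·0.047059 = 2.205
Σt over all 4·3 pixels = 78119/4250 ≈ 18.3809412
V = pitch²·Σt = 1.29²·78119/4250 = 30.588

t(0,2)=2.205 V=30.588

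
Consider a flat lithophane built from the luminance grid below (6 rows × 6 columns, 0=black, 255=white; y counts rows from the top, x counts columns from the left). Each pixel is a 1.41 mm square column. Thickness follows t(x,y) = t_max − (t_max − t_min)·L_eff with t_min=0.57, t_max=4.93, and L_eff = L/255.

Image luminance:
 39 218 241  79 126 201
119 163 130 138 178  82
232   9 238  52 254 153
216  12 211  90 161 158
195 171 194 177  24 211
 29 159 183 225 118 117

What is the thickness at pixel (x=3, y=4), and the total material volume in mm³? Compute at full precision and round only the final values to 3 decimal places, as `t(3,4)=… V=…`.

span = t_max - t_min = 4.93 - 0.57 = 4.360
L(3,4) = 177, L_eff = 177/255 = 0.694118
t(3,4) = 4.93 - 4.360·0.694118 = 1.904
Σt over all 6·6 pixels = 553408/6375 ≈ 86.8090980
V = pitch²·Σt = 1.41²·553408/6375 = 172.585

t(3,4)=1.904 V=172.585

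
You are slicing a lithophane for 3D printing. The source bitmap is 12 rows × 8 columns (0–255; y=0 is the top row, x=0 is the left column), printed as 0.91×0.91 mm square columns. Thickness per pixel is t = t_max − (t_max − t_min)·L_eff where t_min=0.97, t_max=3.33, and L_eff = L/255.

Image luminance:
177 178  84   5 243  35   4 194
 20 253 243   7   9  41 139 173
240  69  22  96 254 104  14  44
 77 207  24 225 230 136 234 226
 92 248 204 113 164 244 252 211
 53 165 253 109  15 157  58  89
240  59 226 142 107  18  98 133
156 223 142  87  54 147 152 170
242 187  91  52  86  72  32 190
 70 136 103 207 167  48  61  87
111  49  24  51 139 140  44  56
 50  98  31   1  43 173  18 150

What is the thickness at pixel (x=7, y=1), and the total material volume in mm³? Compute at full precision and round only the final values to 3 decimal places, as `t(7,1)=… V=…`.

t(7,1)=1.729 V=175.848

span = t_max - t_min = 3.33 - 0.97 = 2.360
L(7,1) = 173, L_eff = 173/255 = 0.678431
t(7,1) = 3.33 - 2.360·0.678431 = 1.729
Σt over all 12·8 pixels = 1353737/6375 ≈ 212.3509020
V = pitch²·Σt = 0.91²·1353737/6375 = 175.848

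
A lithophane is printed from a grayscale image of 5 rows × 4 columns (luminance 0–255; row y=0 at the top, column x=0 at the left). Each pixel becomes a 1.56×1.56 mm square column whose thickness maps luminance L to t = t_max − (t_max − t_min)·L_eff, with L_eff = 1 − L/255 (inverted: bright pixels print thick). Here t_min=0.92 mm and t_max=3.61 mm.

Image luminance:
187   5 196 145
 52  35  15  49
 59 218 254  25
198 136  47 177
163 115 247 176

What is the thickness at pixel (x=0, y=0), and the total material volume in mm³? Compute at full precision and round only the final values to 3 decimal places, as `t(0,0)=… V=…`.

span = t_max - t_min = 3.61 - 0.92 = 2.690
L(0,0) = 187, L_eff = 1 - 187/255 = 0.266667 (inverted)
t(0,0) = 3.61 - 2.690·0.266667 = 2.893
Σt over all 5·4 pixels = 44.762
V = pitch²·Σt = 1.56²·44.762 = 108.933

t(0,0)=2.893 V=108.933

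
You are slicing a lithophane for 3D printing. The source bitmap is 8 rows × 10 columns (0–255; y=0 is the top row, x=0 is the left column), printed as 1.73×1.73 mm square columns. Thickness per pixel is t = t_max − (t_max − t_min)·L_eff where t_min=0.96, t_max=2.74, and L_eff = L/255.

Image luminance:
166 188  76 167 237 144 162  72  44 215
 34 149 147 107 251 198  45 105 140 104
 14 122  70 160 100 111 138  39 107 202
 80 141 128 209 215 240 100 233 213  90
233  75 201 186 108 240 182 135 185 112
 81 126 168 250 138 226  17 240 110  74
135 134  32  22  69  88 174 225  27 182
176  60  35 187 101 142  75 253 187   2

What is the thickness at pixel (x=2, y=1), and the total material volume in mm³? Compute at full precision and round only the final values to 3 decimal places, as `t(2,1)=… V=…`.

t(2,1)=1.714 V=429.244

span = t_max - t_min = 2.74 - 0.96 = 1.780
L(2,1) = 147, L_eff = 147/255 = 0.576471
t(2,1) = 2.74 - 1.780·0.576471 = 1.714
Σt over all 8·10 pixels = 914308/6375 ≈ 143.4208627
V = pitch²·Σt = 1.73²·914308/6375 = 429.244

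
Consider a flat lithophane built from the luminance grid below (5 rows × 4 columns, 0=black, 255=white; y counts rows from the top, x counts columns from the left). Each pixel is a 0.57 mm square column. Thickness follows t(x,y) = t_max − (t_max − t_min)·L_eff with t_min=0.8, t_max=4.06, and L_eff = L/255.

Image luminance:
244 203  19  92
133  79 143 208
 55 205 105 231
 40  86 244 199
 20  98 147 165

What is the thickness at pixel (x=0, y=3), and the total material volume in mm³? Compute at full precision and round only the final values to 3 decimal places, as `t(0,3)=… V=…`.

t(0,3)=3.549 V=15.101

span = t_max - t_min = 4.06 - 0.8 = 3.260
L(0,3) = 40, L_eff = 40/255 = 0.156863
t(0,3) = 4.06 - 3.260·0.156863 = 3.549
Σt over all 5·4 pixels = 296296/6375 ≈ 46.4778039
V = pitch²·Σt = 0.57²·296296/6375 = 15.101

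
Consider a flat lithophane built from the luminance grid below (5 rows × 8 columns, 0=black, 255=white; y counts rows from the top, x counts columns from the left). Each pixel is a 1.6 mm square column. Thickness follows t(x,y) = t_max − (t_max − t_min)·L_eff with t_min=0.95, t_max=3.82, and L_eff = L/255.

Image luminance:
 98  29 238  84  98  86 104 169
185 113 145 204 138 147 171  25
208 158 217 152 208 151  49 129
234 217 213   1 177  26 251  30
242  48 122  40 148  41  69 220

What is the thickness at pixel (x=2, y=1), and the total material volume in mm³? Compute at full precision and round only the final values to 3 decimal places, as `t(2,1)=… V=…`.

t(2,1)=2.188 V=236.012

span = t_max - t_min = 3.82 - 0.95 = 2.870
L(2,1) = 145, L_eff = 145/255 = 0.568627
t(2,1) = 3.82 - 2.870·0.568627 = 2.188
Σt over all 5·8 pixels = 156727/1700 ≈ 92.1923529
V = pitch²·Σt = 1.6²·156727/1700 = 236.012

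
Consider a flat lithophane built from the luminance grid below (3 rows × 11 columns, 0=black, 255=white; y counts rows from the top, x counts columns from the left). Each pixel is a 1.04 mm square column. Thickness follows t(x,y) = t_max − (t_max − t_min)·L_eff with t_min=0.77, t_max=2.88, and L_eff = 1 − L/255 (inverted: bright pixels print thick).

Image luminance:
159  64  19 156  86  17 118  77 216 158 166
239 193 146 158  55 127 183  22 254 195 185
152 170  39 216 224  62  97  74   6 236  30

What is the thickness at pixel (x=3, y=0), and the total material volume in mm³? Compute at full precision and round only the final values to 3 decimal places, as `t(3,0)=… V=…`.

span = t_max - t_min = 2.88 - 0.77 = 2.110
L(3,0) = 156, L_eff = 1 - 156/255 = 0.388235 (inverted)
t(3,0) = 2.88 - 2.110·0.388235 = 2.061
Σt over all 3·11 pixels = 129587/2125 ≈ 60.9821176
V = pitch²·Σt = 1.04²·129587/2125 = 65.958

t(3,0)=2.061 V=65.958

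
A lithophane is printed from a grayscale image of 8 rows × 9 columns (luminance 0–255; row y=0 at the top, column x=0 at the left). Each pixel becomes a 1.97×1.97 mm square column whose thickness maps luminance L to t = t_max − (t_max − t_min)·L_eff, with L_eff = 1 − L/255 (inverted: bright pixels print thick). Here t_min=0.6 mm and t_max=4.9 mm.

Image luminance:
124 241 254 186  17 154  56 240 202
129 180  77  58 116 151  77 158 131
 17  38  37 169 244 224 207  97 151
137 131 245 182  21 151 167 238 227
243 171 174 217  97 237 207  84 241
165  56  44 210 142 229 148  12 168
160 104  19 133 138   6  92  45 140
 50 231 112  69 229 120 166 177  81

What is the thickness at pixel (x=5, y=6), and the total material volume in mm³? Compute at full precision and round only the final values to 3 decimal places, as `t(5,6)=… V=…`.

span = t_max - t_min = 4.9 - 0.6 = 4.300
L(5,6) = 6, L_eff = 1 - 6/255 = 0.976471 (inverted)
t(5,6) = 4.9 - 4.300·0.976471 = 0.701
Σt over all 8·9 pixels = 546653/2550 ≈ 214.3737255
V = pitch²·Σt = 1.97²·546653/2550 = 831.963

t(5,6)=0.701 V=831.963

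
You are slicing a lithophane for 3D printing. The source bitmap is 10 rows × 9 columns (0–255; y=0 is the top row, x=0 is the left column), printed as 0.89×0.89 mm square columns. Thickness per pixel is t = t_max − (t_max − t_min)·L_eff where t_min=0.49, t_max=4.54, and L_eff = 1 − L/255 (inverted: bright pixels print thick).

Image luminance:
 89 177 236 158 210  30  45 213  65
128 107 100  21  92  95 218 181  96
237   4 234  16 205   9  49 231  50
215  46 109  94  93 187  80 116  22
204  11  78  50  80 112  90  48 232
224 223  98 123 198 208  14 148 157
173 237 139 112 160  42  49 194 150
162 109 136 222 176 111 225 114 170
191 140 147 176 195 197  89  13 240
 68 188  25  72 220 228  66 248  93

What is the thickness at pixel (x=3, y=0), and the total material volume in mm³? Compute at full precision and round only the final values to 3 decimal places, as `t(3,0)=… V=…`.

t(3,0)=2.999 V=183.796

span = t_max - t_min = 4.54 - 0.49 = 4.050
L(3,0) = 158, L_eff = 1 - 158/255 = 0.380392 (inverted)
t(3,0) = 4.54 - 4.050·0.380392 = 2.999
Σt over all 10·9 pixels = 394461/1700 ≈ 232.0358824
V = pitch²·Σt = 0.89²·394461/1700 = 183.796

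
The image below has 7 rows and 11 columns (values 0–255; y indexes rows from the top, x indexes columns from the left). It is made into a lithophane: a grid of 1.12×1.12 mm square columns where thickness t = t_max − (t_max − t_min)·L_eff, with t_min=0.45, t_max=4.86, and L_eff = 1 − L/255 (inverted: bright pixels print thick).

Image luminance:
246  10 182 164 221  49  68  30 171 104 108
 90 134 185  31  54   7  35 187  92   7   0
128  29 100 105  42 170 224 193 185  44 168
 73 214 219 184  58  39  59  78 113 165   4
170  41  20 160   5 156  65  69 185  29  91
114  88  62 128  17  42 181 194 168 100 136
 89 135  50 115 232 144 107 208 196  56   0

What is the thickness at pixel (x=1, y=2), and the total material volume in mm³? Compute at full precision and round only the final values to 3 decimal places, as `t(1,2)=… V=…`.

t(1,2)=0.952 V=224.000

span = t_max - t_min = 4.86 - 0.45 = 4.410
L(1,2) = 29, L_eff = 1 - 29/255 = 0.886275 (inverted)
t(1,2) = 4.86 - 4.410·0.886275 = 0.952
Σt over all 7·11 pixels = 1517859/8500 ≈ 178.5716471
V = pitch²·Σt = 1.12²·1517859/8500 = 224.000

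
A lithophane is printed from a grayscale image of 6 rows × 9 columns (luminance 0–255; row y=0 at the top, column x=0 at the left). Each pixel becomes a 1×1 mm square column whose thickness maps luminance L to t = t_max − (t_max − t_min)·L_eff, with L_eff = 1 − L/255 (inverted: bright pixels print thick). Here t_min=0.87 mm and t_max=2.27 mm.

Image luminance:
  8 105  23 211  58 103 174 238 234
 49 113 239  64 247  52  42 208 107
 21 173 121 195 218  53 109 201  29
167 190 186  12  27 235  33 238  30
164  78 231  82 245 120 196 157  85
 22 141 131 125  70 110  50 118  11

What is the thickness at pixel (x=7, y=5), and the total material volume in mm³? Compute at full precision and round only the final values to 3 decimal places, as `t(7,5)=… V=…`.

span = t_max - t_min = 2.27 - 0.87 = 1.400
L(7,5) = 118, L_eff = 1 - 118/255 = 0.537255 (inverted)
t(7,5) = 2.27 - 1.400·0.537255 = 1.518
Σt over all 6·9 pixels = 42577/510 ≈ 83.4843137
V = pitch²·Σt = 1²·42577/510 = 83.484

t(7,5)=1.518 V=83.484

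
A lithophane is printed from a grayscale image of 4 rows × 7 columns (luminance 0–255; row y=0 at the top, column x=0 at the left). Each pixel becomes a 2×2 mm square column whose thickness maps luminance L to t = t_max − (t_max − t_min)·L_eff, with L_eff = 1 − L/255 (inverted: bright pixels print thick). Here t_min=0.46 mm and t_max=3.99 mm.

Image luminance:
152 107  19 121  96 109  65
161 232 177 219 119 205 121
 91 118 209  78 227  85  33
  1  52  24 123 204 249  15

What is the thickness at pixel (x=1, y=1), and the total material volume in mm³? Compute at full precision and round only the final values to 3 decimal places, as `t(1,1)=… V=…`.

t(1,1)=3.672 V=240.451

span = t_max - t_min = 3.99 - 0.46 = 3.530
L(1,1) = 232, L_eff = 1 - 232/255 = 0.090196 (inverted)
t(1,1) = 3.99 - 3.530·0.090196 = 3.672
Σt over all 4·7 pixels = 383219/6375 ≈ 60.1127843
V = pitch²·Σt = 2²·383219/6375 = 240.451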